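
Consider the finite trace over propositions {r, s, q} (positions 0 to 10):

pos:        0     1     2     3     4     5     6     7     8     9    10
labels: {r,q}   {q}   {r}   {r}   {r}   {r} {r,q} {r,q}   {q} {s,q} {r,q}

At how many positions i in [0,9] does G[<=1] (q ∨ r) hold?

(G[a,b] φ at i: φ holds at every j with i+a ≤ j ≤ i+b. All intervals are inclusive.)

10

Evaluate at each i in [0,9]:
  i=0: ✓ (all of [0,1])
  i=1: ✓ (all of [1,2])
  i=2: ✓ (all of [2,3])
  i=3: ✓ (all of [3,4])
  i=4: ✓ (all of [4,5])
  i=5: ✓ (all of [5,6])
  i=6: ✓ (all of [6,7])
  i=7: ✓ (all of [7,8])
  i=8: ✓ (all of [8,9])
  i=9: ✓ (all of [9,10])
Positions where it holds: {0, 1, 2, 3, 4, 5, 6, 7, 8, 9} → 10.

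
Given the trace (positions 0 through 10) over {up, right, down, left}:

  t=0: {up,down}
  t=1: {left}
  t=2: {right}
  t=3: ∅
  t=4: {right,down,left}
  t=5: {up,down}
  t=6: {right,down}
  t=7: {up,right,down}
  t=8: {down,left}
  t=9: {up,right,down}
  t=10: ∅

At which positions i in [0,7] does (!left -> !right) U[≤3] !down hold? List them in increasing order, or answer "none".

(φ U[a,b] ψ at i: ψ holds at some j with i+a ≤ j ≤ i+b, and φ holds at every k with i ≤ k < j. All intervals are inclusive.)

0, 1, 2, 3

Evaluate at each i in [0,7]:
  i=0: ✓ (rhs at j=1; lhs holds on [0,0])
  i=1: ✓ (rhs at j=1)
  i=2: ✓ (rhs at j=2)
  i=3: ✓ (rhs at j=3)
  i=4: ✗ (no rhs in [4,7])
  i=5: ✗ (no rhs in [5,8])
  i=6: ✗ (no rhs in [6,9])
  i=7: ✗ (lhs fails at k=7 before rhs at j=10)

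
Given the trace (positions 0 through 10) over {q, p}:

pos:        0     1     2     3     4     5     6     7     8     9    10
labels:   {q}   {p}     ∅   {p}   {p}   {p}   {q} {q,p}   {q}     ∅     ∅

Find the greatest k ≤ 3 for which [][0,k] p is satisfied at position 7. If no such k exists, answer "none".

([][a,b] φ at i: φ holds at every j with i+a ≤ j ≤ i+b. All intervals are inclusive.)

p must hold from j=7 onward; find where it first fails.
  j=7: holds
  j=8: fails
Holds on [7,7], so largest k = 0.

0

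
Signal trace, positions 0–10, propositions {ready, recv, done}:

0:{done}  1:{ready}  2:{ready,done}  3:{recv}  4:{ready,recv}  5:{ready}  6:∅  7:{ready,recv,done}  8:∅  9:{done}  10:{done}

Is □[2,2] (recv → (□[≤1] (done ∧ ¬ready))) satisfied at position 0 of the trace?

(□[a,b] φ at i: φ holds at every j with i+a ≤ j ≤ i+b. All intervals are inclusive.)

Check (recv → (□[≤1] (done ∧ ¬ready))) at every j in [2,2]:
  j=2: antecedent false → ✓
All positions satisfy it → formula holds.

Yes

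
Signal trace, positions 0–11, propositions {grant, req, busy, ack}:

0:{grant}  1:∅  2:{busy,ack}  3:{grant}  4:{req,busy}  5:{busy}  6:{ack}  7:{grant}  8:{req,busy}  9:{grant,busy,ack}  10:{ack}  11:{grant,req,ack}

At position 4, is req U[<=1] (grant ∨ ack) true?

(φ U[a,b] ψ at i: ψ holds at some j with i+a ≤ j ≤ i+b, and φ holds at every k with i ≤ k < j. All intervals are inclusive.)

False

Need some j in [4,5] with (grant ∨ ack), and req at every k in [4,j-1].
  j=4: (grant ∨ ack) false.
  j=5: (grant ∨ ack) false.
No j in the window works → until fails.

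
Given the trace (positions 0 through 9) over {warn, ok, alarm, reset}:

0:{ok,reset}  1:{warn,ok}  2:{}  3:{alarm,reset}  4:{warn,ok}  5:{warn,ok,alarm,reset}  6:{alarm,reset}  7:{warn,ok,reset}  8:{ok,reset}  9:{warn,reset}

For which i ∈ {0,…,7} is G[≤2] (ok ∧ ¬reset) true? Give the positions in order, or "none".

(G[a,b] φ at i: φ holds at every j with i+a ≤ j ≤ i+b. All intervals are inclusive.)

none

Evaluate at each i in [0,7]:
  i=0: ✗ (fails at j=0)
  i=1: ✗ (fails at j=2)
  i=2: ✗ (fails at j=2)
  i=3: ✗ (fails at j=3)
  i=4: ✗ (fails at j=5)
  i=5: ✗ (fails at j=5)
  i=6: ✗ (fails at j=6)
  i=7: ✗ (fails at j=7)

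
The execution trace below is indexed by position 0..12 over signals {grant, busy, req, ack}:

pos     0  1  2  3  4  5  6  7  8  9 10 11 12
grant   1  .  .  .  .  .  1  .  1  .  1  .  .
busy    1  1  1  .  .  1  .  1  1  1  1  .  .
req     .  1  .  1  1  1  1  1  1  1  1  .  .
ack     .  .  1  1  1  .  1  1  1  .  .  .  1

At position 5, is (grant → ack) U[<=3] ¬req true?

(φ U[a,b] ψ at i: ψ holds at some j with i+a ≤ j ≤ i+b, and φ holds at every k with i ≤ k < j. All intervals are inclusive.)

Need some j in [5,8] with ¬req, and (grant → ack) at every k in [5,j-1].
  j=5: ¬req false.
  j=6: ¬req false.
  j=7: ¬req false.
  j=8: ¬req false.
No j in the window works → until fails.

No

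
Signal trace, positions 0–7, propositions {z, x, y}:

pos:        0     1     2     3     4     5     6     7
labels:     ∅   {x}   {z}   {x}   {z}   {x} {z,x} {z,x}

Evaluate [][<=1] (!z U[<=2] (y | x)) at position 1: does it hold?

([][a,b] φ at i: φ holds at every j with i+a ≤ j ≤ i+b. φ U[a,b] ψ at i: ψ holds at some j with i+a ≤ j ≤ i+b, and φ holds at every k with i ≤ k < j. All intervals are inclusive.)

Check (!z U[<=2] (y | x)) at every j in [1,2]:
  j=1: holds
  j=2: fails
Fails at j=2 → formula fails.

No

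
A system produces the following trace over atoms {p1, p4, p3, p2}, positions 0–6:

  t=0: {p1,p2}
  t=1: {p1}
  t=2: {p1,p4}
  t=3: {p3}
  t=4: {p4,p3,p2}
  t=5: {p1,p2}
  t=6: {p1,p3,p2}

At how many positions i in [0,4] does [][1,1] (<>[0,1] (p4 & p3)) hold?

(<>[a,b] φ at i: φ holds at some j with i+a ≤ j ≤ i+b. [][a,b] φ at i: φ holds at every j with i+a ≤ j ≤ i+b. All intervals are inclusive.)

Evaluate at each i in [0,4]:
  i=0: ✗ (fails at j=1)
  i=1: ✗ (fails at j=2)
  i=2: ✓ (all of [3,3])
  i=3: ✓ (all of [4,4])
  i=4: ✗ (fails at j=5)
Positions where it holds: {2, 3} → 2.

2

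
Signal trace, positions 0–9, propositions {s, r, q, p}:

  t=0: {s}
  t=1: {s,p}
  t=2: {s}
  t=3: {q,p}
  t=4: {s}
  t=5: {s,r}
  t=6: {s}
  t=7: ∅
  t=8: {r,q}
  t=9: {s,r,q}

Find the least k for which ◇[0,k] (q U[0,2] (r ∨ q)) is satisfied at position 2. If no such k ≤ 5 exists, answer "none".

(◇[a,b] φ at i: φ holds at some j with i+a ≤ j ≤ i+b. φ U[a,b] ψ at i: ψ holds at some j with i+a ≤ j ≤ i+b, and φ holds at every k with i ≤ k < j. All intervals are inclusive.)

Scan j = 2,3,… for (q U[0,2] (r ∨ q)):
  j=2: fails
  j=3: holds
First hit at j=3, so smallest k = 3-2 = 1.

1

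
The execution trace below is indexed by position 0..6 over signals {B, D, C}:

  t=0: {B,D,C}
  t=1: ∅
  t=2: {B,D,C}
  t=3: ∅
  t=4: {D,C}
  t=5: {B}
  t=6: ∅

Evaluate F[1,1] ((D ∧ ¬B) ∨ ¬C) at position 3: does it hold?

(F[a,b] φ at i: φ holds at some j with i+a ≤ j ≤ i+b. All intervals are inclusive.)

Check ((D ∧ ¬B) ∨ ¬C) at each j in [4,4]:
  j=4: true
Found at j=4 → formula holds.

Yes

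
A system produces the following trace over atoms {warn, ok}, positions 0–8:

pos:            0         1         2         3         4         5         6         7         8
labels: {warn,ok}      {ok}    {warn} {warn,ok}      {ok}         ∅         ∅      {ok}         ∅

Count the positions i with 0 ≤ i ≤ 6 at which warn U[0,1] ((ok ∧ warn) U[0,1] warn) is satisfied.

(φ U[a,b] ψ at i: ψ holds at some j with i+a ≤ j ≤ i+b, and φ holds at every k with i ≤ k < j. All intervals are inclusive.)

3

Evaluate at each i in [0,6]:
  i=0: ✓ (rhs at j=0)
  i=1: ✗ (lhs fails at k=1 before rhs at j=2)
  i=2: ✓ (rhs at j=2)
  i=3: ✓ (rhs at j=3)
  i=4: ✗ (no rhs in [4,5])
  i=5: ✗ (no rhs in [5,6])
  i=6: ✗ (no rhs in [6,7])
Positions where it holds: {0, 2, 3} → 3.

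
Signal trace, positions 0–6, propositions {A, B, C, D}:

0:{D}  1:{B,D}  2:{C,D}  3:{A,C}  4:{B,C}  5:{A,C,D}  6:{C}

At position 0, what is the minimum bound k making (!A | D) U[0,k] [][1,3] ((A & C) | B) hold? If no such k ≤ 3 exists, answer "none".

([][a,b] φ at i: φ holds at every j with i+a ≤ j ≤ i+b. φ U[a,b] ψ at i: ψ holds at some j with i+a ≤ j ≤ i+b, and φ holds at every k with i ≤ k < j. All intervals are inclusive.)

2

Need earliest j ≥ 0 with [][1,3] ((A & C) | B), and (!A | D) at every k in [0,j-1].
  j=0: rhs fails.
  j=1: rhs fails.
  j=2: rhs holds; lhs holds on [0,1]. k = 2.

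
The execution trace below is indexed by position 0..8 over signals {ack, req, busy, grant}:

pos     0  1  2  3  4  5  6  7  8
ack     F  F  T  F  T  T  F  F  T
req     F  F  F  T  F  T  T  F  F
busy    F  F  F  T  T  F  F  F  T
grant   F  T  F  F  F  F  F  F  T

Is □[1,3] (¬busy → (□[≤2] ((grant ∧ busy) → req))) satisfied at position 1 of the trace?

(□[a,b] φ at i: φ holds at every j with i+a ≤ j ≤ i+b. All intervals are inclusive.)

Holds

Check (¬busy → (□[≤2] ((grant ∧ busy) → req))) at every j in [2,4]:
  j=2: antecedent true; consequent holds on [2,4] → ✓
  j=3: antecedent false → ✓
  j=4: antecedent false → ✓
All positions satisfy it → formula holds.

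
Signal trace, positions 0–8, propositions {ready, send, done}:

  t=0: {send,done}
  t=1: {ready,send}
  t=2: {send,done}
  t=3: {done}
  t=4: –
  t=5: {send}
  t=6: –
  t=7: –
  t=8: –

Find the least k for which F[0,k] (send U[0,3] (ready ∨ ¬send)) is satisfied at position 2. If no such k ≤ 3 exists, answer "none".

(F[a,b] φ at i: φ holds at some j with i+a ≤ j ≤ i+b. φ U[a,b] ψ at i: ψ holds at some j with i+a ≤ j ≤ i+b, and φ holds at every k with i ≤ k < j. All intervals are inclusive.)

Scan j = 2,3,… for (send U[0,3] (ready ∨ ¬send)):
  j=2: holds
First hit at j=2, so smallest k = 2-2 = 0.

0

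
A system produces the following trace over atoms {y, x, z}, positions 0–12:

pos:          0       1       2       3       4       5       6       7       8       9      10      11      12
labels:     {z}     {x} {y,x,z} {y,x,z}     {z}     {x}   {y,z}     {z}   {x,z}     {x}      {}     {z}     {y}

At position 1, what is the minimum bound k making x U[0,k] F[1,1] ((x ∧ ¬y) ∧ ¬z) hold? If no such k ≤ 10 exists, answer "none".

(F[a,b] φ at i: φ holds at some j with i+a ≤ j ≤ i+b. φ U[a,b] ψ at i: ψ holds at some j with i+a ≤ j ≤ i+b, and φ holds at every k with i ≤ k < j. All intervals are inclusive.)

3

Need earliest j ≥ 1 with F[1,1] ((x ∧ ¬y) ∧ ¬z), and x at every k in [1,j-1].
  j=1: rhs fails.
  j=2: rhs fails.
  j=3: rhs fails.
  j=4: rhs holds; lhs holds on [1,3]. k = 3.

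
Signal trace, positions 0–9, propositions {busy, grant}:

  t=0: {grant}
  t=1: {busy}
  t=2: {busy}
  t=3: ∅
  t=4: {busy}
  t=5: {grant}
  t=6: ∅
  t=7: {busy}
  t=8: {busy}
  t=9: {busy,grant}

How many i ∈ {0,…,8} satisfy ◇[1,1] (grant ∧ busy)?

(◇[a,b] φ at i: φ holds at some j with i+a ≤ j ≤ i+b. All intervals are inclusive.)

Evaluate at each i in [0,8]:
  i=0: ✗ (none in [1,1])
  i=1: ✗ (none in [2,2])
  i=2: ✗ (none in [3,3])
  i=3: ✗ (none in [4,4])
  i=4: ✗ (none in [5,5])
  i=5: ✗ (none in [6,6])
  i=6: ✗ (none in [7,7])
  i=7: ✗ (none in [8,8])
  i=8: ✓ (witness j=9)
Positions where it holds: {8} → 1.

1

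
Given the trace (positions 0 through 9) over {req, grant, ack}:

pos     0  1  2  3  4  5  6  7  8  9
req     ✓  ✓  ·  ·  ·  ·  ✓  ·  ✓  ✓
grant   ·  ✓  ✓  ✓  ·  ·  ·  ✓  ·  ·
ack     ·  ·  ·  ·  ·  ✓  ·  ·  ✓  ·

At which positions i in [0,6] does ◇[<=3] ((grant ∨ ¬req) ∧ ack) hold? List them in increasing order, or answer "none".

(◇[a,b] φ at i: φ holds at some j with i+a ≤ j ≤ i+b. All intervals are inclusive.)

2, 3, 4, 5

Evaluate at each i in [0,6]:
  i=0: ✗ (none in [0,3])
  i=1: ✗ (none in [1,4])
  i=2: ✓ (witness j=5)
  i=3: ✓ (witness j=5)
  i=4: ✓ (witness j=5)
  i=5: ✓ (witness j=5)
  i=6: ✗ (none in [6,9])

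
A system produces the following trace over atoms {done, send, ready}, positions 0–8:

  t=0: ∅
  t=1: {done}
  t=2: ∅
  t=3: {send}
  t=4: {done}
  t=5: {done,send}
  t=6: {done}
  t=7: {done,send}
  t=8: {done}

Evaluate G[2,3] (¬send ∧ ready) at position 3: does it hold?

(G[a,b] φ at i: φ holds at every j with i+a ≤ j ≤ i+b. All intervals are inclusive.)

No

Check (¬send ∧ ready) at every j in [5,6]:
  j=5: false
  j=6: false
Fails at j=5 → formula fails.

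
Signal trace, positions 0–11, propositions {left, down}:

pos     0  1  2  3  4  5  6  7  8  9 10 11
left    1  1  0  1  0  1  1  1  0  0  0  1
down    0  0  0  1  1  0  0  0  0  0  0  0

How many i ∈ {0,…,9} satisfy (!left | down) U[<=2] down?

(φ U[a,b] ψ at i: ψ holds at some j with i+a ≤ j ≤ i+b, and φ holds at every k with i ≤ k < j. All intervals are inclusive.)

Evaluate at each i in [0,9]:
  i=0: ✗ (no rhs in [0,2])
  i=1: ✗ (lhs fails at k=1 before rhs at j=3)
  i=2: ✓ (rhs at j=3; lhs holds on [2,2])
  i=3: ✓ (rhs at j=3)
  i=4: ✓ (rhs at j=4)
  i=5: ✗ (no rhs in [5,7])
  i=6: ✗ (no rhs in [6,8])
  i=7: ✗ (no rhs in [7,9])
  i=8: ✗ (no rhs in [8,10])
  i=9: ✗ (no rhs in [9,11])
Positions where it holds: {2, 3, 4} → 3.

3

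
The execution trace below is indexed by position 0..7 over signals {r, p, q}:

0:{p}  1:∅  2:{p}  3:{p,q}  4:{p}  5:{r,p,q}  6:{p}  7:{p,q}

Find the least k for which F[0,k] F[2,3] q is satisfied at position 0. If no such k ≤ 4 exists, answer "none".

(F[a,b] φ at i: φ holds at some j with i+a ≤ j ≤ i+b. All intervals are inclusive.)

Scan j = 0,1,… for F[2,3] q:
  j=0: holds
First hit at j=0, so smallest k = 0-0 = 0.

0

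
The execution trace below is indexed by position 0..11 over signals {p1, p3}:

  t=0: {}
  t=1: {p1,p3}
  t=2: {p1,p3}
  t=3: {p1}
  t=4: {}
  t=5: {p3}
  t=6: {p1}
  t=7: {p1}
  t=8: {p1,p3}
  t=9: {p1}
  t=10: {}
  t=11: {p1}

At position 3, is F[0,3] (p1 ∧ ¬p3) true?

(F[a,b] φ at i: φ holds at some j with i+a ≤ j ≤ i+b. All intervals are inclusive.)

Holds

Check (p1 ∧ ¬p3) at each j in [3,6]:
  j=3: true
  j=4: false
  j=5: false
  j=6: true
Found at j=3 → formula holds.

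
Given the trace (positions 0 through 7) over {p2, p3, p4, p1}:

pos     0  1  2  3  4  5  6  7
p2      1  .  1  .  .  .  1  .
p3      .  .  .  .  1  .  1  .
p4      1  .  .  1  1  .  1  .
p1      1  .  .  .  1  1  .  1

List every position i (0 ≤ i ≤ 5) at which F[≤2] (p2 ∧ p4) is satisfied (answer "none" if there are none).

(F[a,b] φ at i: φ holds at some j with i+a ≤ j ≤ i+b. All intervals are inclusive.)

0, 4, 5

Evaluate at each i in [0,5]:
  i=0: ✓ (witness j=0)
  i=1: ✗ (none in [1,3])
  i=2: ✗ (none in [2,4])
  i=3: ✗ (none in [3,5])
  i=4: ✓ (witness j=6)
  i=5: ✓ (witness j=6)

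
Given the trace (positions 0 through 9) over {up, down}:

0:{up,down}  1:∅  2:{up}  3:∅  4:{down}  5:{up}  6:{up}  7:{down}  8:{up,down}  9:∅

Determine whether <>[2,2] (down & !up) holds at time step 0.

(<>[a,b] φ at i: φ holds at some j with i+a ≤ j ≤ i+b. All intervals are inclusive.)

Does not hold

Check (down & !up) at each j in [2,2]:
  j=2: false
No position in the window satisfies it → formula fails.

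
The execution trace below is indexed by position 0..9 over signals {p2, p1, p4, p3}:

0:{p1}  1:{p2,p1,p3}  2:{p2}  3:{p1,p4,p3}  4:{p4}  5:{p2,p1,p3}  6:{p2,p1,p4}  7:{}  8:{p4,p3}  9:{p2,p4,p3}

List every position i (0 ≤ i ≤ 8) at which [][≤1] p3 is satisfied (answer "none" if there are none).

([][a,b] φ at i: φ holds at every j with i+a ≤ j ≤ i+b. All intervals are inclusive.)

Evaluate at each i in [0,8]:
  i=0: ✗ (fails at j=0)
  i=1: ✗ (fails at j=2)
  i=2: ✗ (fails at j=2)
  i=3: ✗ (fails at j=4)
  i=4: ✗ (fails at j=4)
  i=5: ✗ (fails at j=6)
  i=6: ✗ (fails at j=6)
  i=7: ✗ (fails at j=7)
  i=8: ✓ (all of [8,9])

8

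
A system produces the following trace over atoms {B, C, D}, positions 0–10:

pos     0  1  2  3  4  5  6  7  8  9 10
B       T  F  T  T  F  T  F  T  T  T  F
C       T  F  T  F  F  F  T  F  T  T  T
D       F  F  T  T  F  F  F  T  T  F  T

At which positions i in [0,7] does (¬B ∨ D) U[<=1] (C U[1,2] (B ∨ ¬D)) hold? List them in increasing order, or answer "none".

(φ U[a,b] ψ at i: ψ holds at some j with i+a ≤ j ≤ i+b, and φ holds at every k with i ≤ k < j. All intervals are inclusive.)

Evaluate at each i in [0,7]:
  i=0: ✓ (rhs at j=0)
  i=1: ✓ (rhs at j=2; lhs holds on [1,1])
  i=2: ✓ (rhs at j=2)
  i=3: ✗ (no rhs in [3,4])
  i=4: ✗ (no rhs in [4,5])
  i=5: ✗ (lhs fails at k=5 before rhs at j=6)
  i=6: ✓ (rhs at j=6)
  i=7: ✓ (rhs at j=8; lhs holds on [7,7])

0, 1, 2, 6, 7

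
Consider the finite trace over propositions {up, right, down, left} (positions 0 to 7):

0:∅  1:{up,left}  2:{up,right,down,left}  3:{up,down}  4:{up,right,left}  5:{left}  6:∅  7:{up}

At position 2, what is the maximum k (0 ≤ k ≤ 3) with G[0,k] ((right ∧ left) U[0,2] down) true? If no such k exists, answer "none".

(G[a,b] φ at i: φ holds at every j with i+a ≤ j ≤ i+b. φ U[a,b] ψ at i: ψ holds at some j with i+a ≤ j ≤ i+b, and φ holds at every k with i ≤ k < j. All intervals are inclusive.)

((right ∧ left) U[0,2] down) must hold from j=2 onward; find where it first fails.
  j=2: holds
  j=3: holds
  j=4: fails
Holds on [2,3], so largest k = 1.

1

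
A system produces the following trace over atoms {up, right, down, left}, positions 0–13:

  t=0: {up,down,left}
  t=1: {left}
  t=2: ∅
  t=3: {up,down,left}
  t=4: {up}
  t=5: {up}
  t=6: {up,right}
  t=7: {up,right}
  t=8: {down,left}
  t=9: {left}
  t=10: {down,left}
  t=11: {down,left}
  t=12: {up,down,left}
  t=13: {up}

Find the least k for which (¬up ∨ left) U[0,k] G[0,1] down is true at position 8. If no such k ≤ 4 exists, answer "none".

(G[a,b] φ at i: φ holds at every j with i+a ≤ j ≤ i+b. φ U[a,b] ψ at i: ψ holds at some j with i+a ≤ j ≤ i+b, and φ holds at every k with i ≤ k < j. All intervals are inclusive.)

2

Need earliest j ≥ 8 with G[0,1] down, and (¬up ∨ left) at every k in [8,j-1].
  j=8: rhs fails.
  j=9: rhs fails.
  j=10: rhs holds; lhs holds on [8,9]. k = 2.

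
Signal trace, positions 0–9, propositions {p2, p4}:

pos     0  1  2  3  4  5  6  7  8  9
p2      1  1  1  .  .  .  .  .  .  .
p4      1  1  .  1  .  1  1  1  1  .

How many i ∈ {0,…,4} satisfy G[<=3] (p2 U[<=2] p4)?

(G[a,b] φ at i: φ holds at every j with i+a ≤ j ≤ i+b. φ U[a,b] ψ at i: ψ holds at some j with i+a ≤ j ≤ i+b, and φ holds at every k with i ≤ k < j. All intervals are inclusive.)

Evaluate at each i in [0,4]:
  i=0: ✓ (all of [0,3])
  i=1: ✗ (fails at j=4)
  i=2: ✗ (fails at j=4)
  i=3: ✗ (fails at j=4)
  i=4: ✗ (fails at j=4)
Positions where it holds: {0} → 1.

1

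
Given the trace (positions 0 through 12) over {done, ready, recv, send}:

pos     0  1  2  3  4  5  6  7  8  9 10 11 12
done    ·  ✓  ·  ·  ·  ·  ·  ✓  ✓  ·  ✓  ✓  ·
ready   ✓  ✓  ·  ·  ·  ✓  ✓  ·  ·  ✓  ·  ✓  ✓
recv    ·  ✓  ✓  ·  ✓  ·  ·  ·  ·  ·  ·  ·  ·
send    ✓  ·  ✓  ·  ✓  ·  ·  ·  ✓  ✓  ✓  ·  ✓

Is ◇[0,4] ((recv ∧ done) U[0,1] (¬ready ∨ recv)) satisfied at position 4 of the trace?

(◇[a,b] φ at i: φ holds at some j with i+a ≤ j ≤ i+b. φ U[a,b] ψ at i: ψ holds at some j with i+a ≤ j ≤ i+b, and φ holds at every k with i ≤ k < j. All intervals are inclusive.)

Check ((recv ∧ done) U[0,1] (¬ready ∨ recv)) at each j in [4,8]:
  j=4: holds
  j=5: fails
  j=6: fails
  j=7: holds
  j=8: holds
Found at j=4 → formula holds.

Yes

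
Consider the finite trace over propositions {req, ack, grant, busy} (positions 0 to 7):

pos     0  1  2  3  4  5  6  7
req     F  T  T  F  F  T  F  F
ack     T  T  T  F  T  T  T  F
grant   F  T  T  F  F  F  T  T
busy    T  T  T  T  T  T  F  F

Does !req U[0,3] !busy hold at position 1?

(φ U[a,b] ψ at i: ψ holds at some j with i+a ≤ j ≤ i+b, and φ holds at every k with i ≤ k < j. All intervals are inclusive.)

Need some j in [1,4] with !busy, and !req at every k in [1,j-1].
  j=1: !busy false.
  j=2: !busy false.
  j=3: !busy false.
  j=4: !busy false.
No j in the window works → until fails.

False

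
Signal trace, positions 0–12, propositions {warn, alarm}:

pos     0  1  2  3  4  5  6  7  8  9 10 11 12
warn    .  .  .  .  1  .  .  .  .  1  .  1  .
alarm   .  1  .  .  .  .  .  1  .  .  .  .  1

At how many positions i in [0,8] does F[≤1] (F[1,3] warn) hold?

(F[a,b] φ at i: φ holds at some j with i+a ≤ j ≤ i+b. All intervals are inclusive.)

Evaluate at each i in [0,8]:
  i=0: ✓ (witness j=1)
  i=1: ✓ (witness j=1)
  i=2: ✓ (witness j=2)
  i=3: ✓ (witness j=3)
  i=4: ✗ (none in [4,5])
  i=5: ✓ (witness j=6)
  i=6: ✓ (witness j=6)
  i=7: ✓ (witness j=7)
  i=8: ✓ (witness j=8)
Positions where it holds: {0, 1, 2, 3, 5, 6, 7, 8} → 8.

8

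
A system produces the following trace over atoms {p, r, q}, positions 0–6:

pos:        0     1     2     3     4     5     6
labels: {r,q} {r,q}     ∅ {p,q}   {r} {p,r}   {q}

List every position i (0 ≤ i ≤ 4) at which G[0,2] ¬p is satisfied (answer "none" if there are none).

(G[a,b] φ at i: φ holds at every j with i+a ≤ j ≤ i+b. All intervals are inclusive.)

0

Evaluate at each i in [0,4]:
  i=0: ✓ (all of [0,2])
  i=1: ✗ (fails at j=3)
  i=2: ✗ (fails at j=3)
  i=3: ✗ (fails at j=3)
  i=4: ✗ (fails at j=5)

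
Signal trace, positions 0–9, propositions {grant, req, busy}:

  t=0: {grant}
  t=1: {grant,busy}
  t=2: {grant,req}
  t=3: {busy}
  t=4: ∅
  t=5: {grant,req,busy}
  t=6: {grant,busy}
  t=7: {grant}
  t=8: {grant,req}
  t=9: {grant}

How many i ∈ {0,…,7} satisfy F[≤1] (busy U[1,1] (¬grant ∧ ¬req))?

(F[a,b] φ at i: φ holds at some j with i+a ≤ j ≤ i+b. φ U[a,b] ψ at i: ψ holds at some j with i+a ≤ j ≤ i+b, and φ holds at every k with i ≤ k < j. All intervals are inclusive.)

Evaluate at each i in [0,7]:
  i=0: ✗ (none in [0,1])
  i=1: ✗ (none in [1,2])
  i=2: ✓ (witness j=3)
  i=3: ✓ (witness j=3)
  i=4: ✗ (none in [4,5])
  i=5: ✗ (none in [5,6])
  i=6: ✗ (none in [6,7])
  i=7: ✗ (none in [7,8])
Positions where it holds: {2, 3} → 2.

2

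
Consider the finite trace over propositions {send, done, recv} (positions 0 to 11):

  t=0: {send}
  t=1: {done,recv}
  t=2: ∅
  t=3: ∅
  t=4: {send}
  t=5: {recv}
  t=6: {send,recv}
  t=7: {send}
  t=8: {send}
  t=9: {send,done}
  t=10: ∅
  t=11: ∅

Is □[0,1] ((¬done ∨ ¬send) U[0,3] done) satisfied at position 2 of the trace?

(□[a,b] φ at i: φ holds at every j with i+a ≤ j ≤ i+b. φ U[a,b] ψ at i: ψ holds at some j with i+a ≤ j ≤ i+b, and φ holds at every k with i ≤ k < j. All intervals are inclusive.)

Check ((¬done ∨ ¬send) U[0,3] done) at every j in [2,3]:
  j=2: fails
  j=3: fails
Fails at j=2 → formula fails.

False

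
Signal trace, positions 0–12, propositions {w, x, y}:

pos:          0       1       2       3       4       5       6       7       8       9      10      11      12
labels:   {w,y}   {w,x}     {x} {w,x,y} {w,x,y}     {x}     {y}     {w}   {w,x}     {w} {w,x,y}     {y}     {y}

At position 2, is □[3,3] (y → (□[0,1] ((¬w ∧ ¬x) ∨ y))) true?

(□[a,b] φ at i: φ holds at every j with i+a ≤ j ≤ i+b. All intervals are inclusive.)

True

Check (y → (□[0,1] ((¬w ∧ ¬x) ∨ y))) at every j in [5,5]:
  j=5: antecedent false → ✓
All positions satisfy it → formula holds.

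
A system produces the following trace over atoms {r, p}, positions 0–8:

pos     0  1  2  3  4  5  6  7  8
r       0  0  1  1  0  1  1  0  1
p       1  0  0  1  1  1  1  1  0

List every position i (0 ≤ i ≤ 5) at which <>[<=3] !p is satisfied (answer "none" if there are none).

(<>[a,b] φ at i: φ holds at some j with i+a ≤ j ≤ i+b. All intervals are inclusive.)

Evaluate at each i in [0,5]:
  i=0: ✓ (witness j=1)
  i=1: ✓ (witness j=1)
  i=2: ✓ (witness j=2)
  i=3: ✗ (none in [3,6])
  i=4: ✗ (none in [4,7])
  i=5: ✓ (witness j=8)

0, 1, 2, 5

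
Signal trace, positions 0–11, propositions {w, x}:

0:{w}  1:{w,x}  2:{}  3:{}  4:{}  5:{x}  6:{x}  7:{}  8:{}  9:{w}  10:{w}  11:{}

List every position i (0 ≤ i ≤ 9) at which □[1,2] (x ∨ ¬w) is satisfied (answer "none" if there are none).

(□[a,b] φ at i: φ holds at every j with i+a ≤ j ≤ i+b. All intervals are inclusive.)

0, 1, 2, 3, 4, 5, 6

Evaluate at each i in [0,9]:
  i=0: ✓ (all of [1,2])
  i=1: ✓ (all of [2,3])
  i=2: ✓ (all of [3,4])
  i=3: ✓ (all of [4,5])
  i=4: ✓ (all of [5,6])
  i=5: ✓ (all of [6,7])
  i=6: ✓ (all of [7,8])
  i=7: ✗ (fails at j=9)
  i=8: ✗ (fails at j=9)
  i=9: ✗ (fails at j=10)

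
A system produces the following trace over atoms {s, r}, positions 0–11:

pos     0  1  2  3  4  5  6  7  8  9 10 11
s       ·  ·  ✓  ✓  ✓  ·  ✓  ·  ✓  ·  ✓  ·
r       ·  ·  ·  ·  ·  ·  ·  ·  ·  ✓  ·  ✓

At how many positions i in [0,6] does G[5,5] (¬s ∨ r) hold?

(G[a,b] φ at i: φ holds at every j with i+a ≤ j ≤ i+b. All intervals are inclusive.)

4

Evaluate at each i in [0,6]:
  i=0: ✓ (all of [5,5])
  i=1: ✗ (fails at j=6)
  i=2: ✓ (all of [7,7])
  i=3: ✗ (fails at j=8)
  i=4: ✓ (all of [9,9])
  i=5: ✗ (fails at j=10)
  i=6: ✓ (all of [11,11])
Positions where it holds: {0, 2, 4, 6} → 4.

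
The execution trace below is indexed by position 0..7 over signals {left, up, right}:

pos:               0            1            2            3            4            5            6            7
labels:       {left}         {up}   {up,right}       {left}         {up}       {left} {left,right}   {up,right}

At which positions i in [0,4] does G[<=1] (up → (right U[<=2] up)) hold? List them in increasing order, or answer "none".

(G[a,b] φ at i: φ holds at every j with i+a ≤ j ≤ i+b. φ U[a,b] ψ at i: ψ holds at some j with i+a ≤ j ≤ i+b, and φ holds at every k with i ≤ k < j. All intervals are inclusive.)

0, 1, 2, 3, 4

Evaluate at each i in [0,4]:
  i=0: ✓ (all of [0,1])
  i=1: ✓ (all of [1,2])
  i=2: ✓ (all of [2,3])
  i=3: ✓ (all of [3,4])
  i=4: ✓ (all of [4,5])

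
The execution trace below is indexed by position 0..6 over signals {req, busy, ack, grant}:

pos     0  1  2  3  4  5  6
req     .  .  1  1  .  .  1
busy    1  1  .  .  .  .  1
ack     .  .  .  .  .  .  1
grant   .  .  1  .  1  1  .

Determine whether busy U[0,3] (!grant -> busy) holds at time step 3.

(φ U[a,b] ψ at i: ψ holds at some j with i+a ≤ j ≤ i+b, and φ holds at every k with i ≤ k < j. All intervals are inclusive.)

Need some j in [3,6] with (!grant -> busy), and busy at every k in [3,j-1].
  j=3: (!grant -> busy) false.
  j=4: (!grant -> busy) holds, but busy fails at k=3 → not this j.
  j=5: (!grant -> busy) holds, but busy fails at k=3 → not this j.
  j=6: (!grant -> busy) holds, but busy fails at k=3 → not this j.
No j in the window works → until fails.

No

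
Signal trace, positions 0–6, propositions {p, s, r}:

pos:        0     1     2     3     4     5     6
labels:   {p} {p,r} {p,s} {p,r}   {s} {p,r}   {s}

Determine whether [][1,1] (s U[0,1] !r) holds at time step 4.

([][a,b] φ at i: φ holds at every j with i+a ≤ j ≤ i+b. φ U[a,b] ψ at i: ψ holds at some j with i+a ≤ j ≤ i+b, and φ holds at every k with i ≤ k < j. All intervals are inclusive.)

Does not hold

Check (s U[0,1] !r) at every j in [5,5]:
  j=5: fails
Fails at j=5 → formula fails.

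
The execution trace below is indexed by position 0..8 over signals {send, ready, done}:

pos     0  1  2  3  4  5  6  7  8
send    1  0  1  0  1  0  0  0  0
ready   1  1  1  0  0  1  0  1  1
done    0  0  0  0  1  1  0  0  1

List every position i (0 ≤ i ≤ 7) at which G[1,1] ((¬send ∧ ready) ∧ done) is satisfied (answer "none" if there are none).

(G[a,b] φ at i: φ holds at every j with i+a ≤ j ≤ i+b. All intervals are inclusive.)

Evaluate at each i in [0,7]:
  i=0: ✗ (fails at j=1)
  i=1: ✗ (fails at j=2)
  i=2: ✗ (fails at j=3)
  i=3: ✗ (fails at j=4)
  i=4: ✓ (all of [5,5])
  i=5: ✗ (fails at j=6)
  i=6: ✗ (fails at j=7)
  i=7: ✓ (all of [8,8])

4, 7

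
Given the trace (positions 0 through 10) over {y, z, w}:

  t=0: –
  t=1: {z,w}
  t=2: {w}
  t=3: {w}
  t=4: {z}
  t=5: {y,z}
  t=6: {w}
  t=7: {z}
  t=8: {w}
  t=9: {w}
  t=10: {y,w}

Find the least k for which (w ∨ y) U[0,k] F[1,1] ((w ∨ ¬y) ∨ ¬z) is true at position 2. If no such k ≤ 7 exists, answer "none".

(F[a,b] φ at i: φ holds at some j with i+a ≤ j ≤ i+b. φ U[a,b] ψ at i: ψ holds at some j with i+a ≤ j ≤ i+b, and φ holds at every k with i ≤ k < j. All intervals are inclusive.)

0

Need earliest j ≥ 2 with F[1,1] ((w ∨ ¬y) ∨ ¬z), and (w ∨ y) at every k in [2,j-1].
  j=2: rhs holds (empty prefix). k = 0.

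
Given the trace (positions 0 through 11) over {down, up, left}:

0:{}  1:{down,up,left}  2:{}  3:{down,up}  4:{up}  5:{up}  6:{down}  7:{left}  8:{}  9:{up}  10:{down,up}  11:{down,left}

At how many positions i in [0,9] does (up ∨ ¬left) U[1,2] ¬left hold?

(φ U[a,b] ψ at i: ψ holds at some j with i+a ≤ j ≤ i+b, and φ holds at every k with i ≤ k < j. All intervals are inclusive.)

Evaluate at each i in [0,9]:
  i=0: ✓ (rhs at j=2; lhs holds on [0,1])
  i=1: ✓ (rhs at j=2; lhs holds on [1,1])
  i=2: ✓ (rhs at j=3; lhs holds on [2,2])
  i=3: ✓ (rhs at j=4; lhs holds on [3,3])
  i=4: ✓ (rhs at j=5; lhs holds on [4,4])
  i=5: ✓ (rhs at j=6; lhs holds on [5,5])
  i=6: ✗ (lhs fails at k=7 before rhs at j=8)
  i=7: ✗ (lhs fails at k=7 before rhs at j=8)
  i=8: ✓ (rhs at j=9; lhs holds on [8,8])
  i=9: ✓ (rhs at j=10; lhs holds on [9,9])
Positions where it holds: {0, 1, 2, 3, 4, 5, 8, 9} → 8.

8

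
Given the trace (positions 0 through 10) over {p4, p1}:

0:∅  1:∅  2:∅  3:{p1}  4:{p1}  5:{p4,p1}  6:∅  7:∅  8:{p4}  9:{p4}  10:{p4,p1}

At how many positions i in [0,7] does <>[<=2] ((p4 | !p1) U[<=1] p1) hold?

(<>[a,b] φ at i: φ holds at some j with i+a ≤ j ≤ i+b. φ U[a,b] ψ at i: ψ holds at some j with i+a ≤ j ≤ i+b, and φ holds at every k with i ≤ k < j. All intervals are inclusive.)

7

Evaluate at each i in [0,7]:
  i=0: ✓ (witness j=2)
  i=1: ✓ (witness j=2)
  i=2: ✓ (witness j=2)
  i=3: ✓ (witness j=3)
  i=4: ✓ (witness j=4)
  i=5: ✓ (witness j=5)
  i=6: ✗ (none in [6,8])
  i=7: ✓ (witness j=9)
Positions where it holds: {0, 1, 2, 3, 4, 5, 7} → 7.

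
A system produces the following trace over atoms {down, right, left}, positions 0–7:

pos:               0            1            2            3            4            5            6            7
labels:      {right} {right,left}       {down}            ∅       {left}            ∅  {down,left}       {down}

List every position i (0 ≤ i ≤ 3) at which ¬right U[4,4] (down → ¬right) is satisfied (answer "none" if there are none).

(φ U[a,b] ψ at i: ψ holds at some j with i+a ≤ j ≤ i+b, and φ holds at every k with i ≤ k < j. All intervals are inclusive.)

Evaluate at each i in [0,3]:
  i=0: ✗ (lhs fails at k=0 before rhs at j=4)
  i=1: ✗ (lhs fails at k=1 before rhs at j=5)
  i=2: ✓ (rhs at j=6; lhs holds on [2,5])
  i=3: ✓ (rhs at j=7; lhs holds on [3,6])

2, 3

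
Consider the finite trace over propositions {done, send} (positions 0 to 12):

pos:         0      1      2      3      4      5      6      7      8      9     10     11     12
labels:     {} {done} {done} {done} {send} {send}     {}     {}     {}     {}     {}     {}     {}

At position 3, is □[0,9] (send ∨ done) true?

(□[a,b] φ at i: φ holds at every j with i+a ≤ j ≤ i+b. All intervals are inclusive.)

False

Check (send ∨ done) at every j in [3,12]:
  j=3: true
  j=4: true
  j=5: true
  j=6: false
  j=7: false
  j=8: false
  j=9: false
  j=10: false
  j=11: false
  j=12: false
Fails at j=6 → formula fails.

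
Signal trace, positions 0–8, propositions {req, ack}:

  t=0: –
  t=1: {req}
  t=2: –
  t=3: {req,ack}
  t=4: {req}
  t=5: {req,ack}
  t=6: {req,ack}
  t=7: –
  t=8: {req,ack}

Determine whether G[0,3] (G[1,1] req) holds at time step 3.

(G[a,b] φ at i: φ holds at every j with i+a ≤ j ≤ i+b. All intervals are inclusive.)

False

Check G[1,1] req at every j in [3,6]:
  j=3: holds on [4,4]
  j=4: holds on [5,5]
  j=5: holds on [6,6]
  j=6: fails at 7
Fails at j=6 → formula fails.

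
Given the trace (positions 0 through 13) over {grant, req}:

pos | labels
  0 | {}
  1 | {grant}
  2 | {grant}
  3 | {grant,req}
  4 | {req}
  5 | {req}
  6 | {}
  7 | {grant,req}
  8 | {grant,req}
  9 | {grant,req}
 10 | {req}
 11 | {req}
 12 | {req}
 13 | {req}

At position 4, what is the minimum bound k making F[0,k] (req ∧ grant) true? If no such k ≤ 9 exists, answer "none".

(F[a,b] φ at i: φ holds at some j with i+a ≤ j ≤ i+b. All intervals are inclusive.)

Scan j = 4,5,… for (req ∧ grant):
  j=4: fails
  j=5: fails
  j=6: fails
  j=7: holds
First hit at j=7, so smallest k = 7-4 = 3.

3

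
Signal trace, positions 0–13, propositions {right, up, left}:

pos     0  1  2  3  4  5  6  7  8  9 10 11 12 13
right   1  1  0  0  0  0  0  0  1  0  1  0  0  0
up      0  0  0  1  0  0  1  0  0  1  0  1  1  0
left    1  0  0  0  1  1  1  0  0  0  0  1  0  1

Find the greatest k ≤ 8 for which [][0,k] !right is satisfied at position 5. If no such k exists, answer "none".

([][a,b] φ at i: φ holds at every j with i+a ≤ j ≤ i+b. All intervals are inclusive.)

!right must hold from j=5 onward; find where it first fails.
  j=5: holds
  j=6: holds
  j=7: holds
  j=8: fails
Holds on [5,7], so largest k = 2.

2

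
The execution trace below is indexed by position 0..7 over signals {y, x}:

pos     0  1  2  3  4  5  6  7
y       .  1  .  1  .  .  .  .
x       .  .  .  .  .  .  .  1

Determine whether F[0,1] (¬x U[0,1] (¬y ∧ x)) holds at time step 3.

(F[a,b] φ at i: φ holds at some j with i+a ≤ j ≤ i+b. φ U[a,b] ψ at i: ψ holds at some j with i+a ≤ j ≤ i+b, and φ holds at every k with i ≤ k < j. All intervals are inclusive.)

Does not hold

Check (¬x U[0,1] (¬y ∧ x)) at each j in [3,4]:
  j=3: fails
  j=4: fails
No position in the window satisfies it → formula fails.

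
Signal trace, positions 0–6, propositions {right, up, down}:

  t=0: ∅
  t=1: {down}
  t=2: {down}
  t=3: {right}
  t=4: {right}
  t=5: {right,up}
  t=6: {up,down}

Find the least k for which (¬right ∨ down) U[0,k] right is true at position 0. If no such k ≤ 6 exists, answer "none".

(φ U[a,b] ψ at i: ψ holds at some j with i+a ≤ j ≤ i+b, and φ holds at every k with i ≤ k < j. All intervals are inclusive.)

3

Need earliest j ≥ 0 with right, and (¬right ∨ down) at every k in [0,j-1].
  j=0: rhs fails.
  j=1: rhs fails.
  j=2: rhs fails.
  j=3: rhs holds; lhs holds on [0,2]. k = 3.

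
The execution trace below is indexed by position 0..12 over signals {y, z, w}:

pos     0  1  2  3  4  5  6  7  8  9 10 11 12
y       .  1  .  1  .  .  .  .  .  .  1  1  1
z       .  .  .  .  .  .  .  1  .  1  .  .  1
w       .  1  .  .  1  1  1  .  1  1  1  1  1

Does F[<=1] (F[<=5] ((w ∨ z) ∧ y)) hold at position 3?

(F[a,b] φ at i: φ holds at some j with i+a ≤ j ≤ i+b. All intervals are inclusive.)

Check F[<=5] ((w ∨ z) ∧ y) at each j in [3,4]:
  j=3: fails (none in [3,8])
  j=4: fails (none in [4,9])
No position in the window satisfies it → formula fails.

False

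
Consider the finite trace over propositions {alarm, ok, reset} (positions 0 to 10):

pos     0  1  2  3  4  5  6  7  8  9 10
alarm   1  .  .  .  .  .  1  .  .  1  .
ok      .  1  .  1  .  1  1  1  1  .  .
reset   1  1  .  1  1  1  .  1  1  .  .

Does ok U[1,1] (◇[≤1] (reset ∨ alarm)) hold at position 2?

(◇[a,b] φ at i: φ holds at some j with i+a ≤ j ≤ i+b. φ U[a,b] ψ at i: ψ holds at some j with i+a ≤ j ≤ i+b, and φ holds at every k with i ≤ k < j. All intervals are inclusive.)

Need some j in [3,3] with ◇[≤1] (reset ∨ alarm), and ok at every k in [2,j-1].
  j=3: ◇[≤1] (reset ∨ alarm) holds, but ok fails at k=2 → not this j.
No j in the window works → until fails.

No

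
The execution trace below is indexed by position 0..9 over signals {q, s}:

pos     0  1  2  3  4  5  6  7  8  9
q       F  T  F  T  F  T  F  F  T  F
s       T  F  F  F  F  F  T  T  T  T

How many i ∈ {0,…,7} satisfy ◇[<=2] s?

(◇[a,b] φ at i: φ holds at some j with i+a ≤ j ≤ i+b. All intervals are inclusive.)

Evaluate at each i in [0,7]:
  i=0: ✓ (witness j=0)
  i=1: ✗ (none in [1,3])
  i=2: ✗ (none in [2,4])
  i=3: ✗ (none in [3,5])
  i=4: ✓ (witness j=6)
  i=5: ✓ (witness j=6)
  i=6: ✓ (witness j=6)
  i=7: ✓ (witness j=7)
Positions where it holds: {0, 4, 5, 6, 7} → 5.

5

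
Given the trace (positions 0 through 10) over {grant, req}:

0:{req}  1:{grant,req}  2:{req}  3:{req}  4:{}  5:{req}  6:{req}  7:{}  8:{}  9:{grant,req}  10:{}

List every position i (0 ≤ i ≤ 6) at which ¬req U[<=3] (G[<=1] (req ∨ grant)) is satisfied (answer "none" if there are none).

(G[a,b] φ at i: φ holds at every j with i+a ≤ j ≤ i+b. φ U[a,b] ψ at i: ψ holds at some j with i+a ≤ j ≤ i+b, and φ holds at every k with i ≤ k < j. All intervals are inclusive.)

Evaluate at each i in [0,6]:
  i=0: ✓ (rhs at j=0)
  i=1: ✓ (rhs at j=1)
  i=2: ✓ (rhs at j=2)
  i=3: ✗ (lhs fails at k=3 before rhs at j=5)
  i=4: ✓ (rhs at j=5; lhs holds on [4,4])
  i=5: ✓ (rhs at j=5)
  i=6: ✗ (no rhs in [6,9])

0, 1, 2, 4, 5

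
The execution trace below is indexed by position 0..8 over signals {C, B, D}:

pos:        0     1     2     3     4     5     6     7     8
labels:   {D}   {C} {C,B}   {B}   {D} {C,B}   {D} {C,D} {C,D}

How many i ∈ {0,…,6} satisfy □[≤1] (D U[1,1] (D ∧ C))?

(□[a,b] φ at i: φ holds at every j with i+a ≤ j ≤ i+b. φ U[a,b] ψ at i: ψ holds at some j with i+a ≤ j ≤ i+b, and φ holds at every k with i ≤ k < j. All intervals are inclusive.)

Evaluate at each i in [0,6]:
  i=0: ✗ (fails at j=0)
  i=1: ✗ (fails at j=1)
  i=2: ✗ (fails at j=2)
  i=3: ✗ (fails at j=3)
  i=4: ✗ (fails at j=4)
  i=5: ✗ (fails at j=5)
  i=6: ✓ (all of [6,7])
Positions where it holds: {6} → 1.

1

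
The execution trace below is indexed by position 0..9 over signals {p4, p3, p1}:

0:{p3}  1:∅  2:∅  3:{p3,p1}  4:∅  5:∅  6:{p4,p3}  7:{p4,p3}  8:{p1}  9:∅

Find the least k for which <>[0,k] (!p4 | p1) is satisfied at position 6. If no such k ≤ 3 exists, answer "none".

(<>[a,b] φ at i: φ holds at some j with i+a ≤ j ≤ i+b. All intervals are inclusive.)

Scan j = 6,7,… for (!p4 | p1):
  j=6: fails
  j=7: fails
  j=8: holds
First hit at j=8, so smallest k = 8-6 = 2.

2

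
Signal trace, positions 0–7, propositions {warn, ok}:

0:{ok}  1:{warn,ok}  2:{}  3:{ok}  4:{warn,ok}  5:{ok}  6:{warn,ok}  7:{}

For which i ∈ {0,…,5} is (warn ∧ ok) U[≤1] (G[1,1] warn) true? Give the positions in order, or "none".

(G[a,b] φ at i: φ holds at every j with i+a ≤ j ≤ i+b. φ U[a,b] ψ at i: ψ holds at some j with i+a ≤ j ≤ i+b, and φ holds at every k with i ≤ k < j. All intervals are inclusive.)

0, 3, 4, 5

Evaluate at each i in [0,5]:
  i=0: ✓ (rhs at j=0)
  i=1: ✗ (no rhs in [1,2])
  i=2: ✗ (lhs fails at k=2 before rhs at j=3)
  i=3: ✓ (rhs at j=3)
  i=4: ✓ (rhs at j=5; lhs holds on [4,4])
  i=5: ✓ (rhs at j=5)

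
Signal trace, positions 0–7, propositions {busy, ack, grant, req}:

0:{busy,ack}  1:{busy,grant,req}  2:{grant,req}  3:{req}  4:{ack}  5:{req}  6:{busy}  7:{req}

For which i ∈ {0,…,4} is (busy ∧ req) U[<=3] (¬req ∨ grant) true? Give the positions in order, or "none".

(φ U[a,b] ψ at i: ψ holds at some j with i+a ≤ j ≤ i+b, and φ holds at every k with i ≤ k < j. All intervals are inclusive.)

0, 1, 2, 4

Evaluate at each i in [0,4]:
  i=0: ✓ (rhs at j=0)
  i=1: ✓ (rhs at j=1)
  i=2: ✓ (rhs at j=2)
  i=3: ✗ (lhs fails at k=3 before rhs at j=4)
  i=4: ✓ (rhs at j=4)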